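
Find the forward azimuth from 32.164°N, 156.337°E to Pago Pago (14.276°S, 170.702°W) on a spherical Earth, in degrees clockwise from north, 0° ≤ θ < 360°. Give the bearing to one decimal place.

140.6°

Δλ = -170.702 − 156.337 = -327.039°; wrapped into (−180°, 180°]: 32.961°.
θ = atan2( sin Δλ · cos φ₂ , cos φ₁ · sin φ₂ − sin φ₁ · cos φ₂ · cos Δλ )
  = atan2(0.52727, -0.64161) = 140.587° → normalised to [0°, 360°): 140.587°.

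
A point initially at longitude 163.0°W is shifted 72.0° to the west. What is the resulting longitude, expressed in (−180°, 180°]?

Start at -163.0°; shift −72.0° → -235.0°.
-235.0° lies outside (−180°, 180°]; add 360° → +125.0°.

125.0°E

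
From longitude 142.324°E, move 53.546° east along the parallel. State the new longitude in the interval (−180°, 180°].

164.130°W

Start at +142.324°; shift +53.546° → +195.870°.
+195.870° lies outside (−180°, 180°]; subtract 360° → -164.130°.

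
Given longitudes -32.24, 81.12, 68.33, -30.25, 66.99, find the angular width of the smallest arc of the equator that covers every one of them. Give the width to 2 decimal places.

113.36°

Sort the longitudes: -32.24°, -30.25°, +66.99°, +68.33°, +81.12°.
Eastward gaps between consecutive values (wrapping around): 1.99°, 97.24°, 1.34°, 12.79°, 246.64°.
Largest gap = 246.64° ⇒ minimal covering band is its complement: 360° − 246.64° = 113.36°.
Band runs from -32.24° eastward to +81.12°.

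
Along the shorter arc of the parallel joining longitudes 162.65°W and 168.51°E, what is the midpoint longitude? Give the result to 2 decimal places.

177.07°W

Signed shortest Δλ from -162.65° to +168.51° is -28.84°.
Midpoint longitude = -162.65° + (-28.84°)/2 = -162.65° − 14.42° = -177.07°.
(The naïve average (-162.65 + +168.51)/2 = 2.93° is on the wrong side of the globe.)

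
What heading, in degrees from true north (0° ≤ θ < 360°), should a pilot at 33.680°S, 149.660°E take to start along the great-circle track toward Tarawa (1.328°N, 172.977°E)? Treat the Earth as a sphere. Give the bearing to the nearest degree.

Δλ = 172.977 − 149.660 = 23.317°.
θ = atan2( sin Δλ · cos φ₂ , cos φ₁ · sin φ₂ − sin φ₁ · cos φ₂ · cos Δλ )
  = atan2(0.39571, 0.52841) = 36.828° → normalised to [0°, 360°): 36.828°.

37°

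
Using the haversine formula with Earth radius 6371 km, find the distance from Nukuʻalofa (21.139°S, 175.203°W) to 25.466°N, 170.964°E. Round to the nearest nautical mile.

Δλ = 170.964 − -175.203 = 346.167°; wrapped into (−180°, 180°]: -13.833°.
Δφ = 25.466 − -21.139 = 46.605°.
a = sin²(Δφ/2) + cos φ₁ · cos φ₂ · sin²(Δλ/2) = 0.168700.
c = 2·atan2(√a, √(1−a)) = 0.84651 rad → d = 6371·c ≈ 5393.12 km ≈ 2912.05 nmi.

2912 nmi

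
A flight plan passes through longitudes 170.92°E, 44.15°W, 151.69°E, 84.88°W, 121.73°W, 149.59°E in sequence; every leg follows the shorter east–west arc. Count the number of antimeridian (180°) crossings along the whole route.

4

Leg 1: +170.92° → -44.15°, shortest Δλ = 144.93° (east) — crosses 180°.
Leg 2: -44.15° → +151.69°, shortest Δλ = -164.16° (west) — crosses 180°.
Leg 3: +151.69° → -84.88°, shortest Δλ = 123.43° (east) — crosses 180°.
Leg 4: -84.88° → -121.73°, shortest Δλ = -36.85° (west) — does not cross 180°.
Leg 5: -121.73° → +149.59°, shortest Δλ = -88.68° (west) — crosses 180°.
Total crossings: 4.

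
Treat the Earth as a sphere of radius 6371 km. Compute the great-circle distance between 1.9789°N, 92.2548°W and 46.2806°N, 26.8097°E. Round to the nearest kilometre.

Δλ = 26.8097 − -92.2548 = 119.0645°.
Δφ = 46.2806 − 1.9789 = 44.3017°.
a = sin²(Δφ/2) + cos φ₁ · cos φ₂ · sin²(Δλ/2) = 0.655294.
c = 2·atan2(√a, √(1−a)) = 1.88661 rad → d = 6371·c ≈ 12019.58 km.

12020 km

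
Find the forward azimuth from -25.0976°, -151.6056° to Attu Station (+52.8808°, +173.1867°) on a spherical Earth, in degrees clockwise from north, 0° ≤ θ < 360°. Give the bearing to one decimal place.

339.5°

Δλ = 173.1867 − -151.6056 = 324.7923°; wrapped into (−180°, 180°]: -35.2077°.
θ = atan2( sin Δλ · cos φ₂ , cos φ₁ · sin φ₂ − sin φ₁ · cos φ₂ · cos Δλ )
  = atan2(-0.34793, 0.93124) = -20.487° → normalised to [0°, 360°): 339.513°.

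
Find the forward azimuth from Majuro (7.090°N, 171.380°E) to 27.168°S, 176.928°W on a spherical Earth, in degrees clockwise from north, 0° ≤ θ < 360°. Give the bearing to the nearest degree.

Δλ = -176.928 − 171.380 = -348.308°; wrapped into (−180°, 180°]: 11.692°.
θ = atan2( sin Δλ · cos φ₂ , cos φ₁ · sin φ₂ − sin φ₁ · cos φ₂ · cos Δλ )
  = atan2(0.18029, -0.56064) = 162.173° → normalised to [0°, 360°): 162.173°.

162°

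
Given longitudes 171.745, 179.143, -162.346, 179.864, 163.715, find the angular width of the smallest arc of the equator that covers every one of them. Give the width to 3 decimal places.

33.939°

Sort the longitudes: -162.346°, +163.715°, +171.745°, +179.143°, +179.864°.
Eastward gaps between consecutive values (wrapping around): 326.061°, 8.030°, 7.398°, 0.721°, 17.790°.
Largest gap = 326.061° ⇒ minimal covering band is its complement: 360° − 326.061° = 33.939°.
Band runs from +163.715° eastward to -162.346°, crossing the antimeridian.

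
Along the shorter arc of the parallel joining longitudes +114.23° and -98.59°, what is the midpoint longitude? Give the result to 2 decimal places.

-172.18°

Signed shortest Δλ from +114.23° to -98.59° is +147.18°.
Midpoint longitude = +114.23° + (+147.18°)/2 = +114.23° + 73.59° = +187.82°.
Normalise into (−180°, 180°]: -172.18°.
(The naïve average (+114.23 + -98.59)/2 = 7.82° is on the wrong side of the globe.)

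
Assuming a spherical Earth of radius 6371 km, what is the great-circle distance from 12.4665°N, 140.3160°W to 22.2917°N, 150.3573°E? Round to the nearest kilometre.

Δλ = 150.3573 − -140.3160 = 290.6733°; wrapped into (−180°, 180°]: -69.3267°.
Δφ = 22.2917 − 12.4665 = 9.8252°.
a = sin²(Δφ/2) + cos φ₁ · cos φ₂ · sin²(Δλ/2) = 0.299582.
c = 2·atan2(√a, √(1−a)) = 1.15837 rad → d = 6371·c ≈ 7379.95 km.

7380 km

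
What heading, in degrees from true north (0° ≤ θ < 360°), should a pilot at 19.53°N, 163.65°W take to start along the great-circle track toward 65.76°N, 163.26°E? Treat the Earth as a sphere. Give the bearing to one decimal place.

343.2°

Δλ = 163.26 − -163.65 = 326.91°; wrapped into (−180°, 180°]: -33.09°.
θ = atan2( sin Δλ · cos φ₂ , cos φ₁ · sin φ₂ − sin φ₁ · cos φ₂ · cos Δλ )
  = atan2(-0.22415, 0.74438) = -16.758° → normalised to [0°, 360°): 343.242°.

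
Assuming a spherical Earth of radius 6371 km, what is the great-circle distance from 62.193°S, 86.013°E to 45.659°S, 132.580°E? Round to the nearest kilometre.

Δλ = 132.580 − 86.013 = 46.567°.
Δφ = -45.659 − -62.193 = 16.534°.
a = sin²(Δφ/2) + cos φ₁ · cos φ₂ · sin²(Δλ/2) = 0.071618.
c = 2·atan2(√a, √(1−a)) = 0.54184 rad → d = 6371·c ≈ 3452.03 km.

3452 km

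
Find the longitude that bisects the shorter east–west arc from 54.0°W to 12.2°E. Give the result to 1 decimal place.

20.9°W

Signed shortest Δλ from -54.0° to +12.2° is +66.2°.
Midpoint longitude = -54.0° + (+66.2°)/2 = -54.0° + 33.1° = -20.9°.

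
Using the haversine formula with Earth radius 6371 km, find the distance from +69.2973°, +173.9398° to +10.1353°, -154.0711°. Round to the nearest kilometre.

6964 km

Δλ = -154.0711 − 173.9398 = -328.0109°; wrapped into (−180°, 180°]: 31.9891°.
Δφ = 10.1353 − 69.2973 = -59.1620°.
a = sin²(Δφ/2) + cos φ₁ · cos φ₂ · sin²(Δλ/2) = 0.270116.
c = 2·atan2(√a, √(1−a)) = 1.09306 rad → d = 6371·c ≈ 6963.90 km.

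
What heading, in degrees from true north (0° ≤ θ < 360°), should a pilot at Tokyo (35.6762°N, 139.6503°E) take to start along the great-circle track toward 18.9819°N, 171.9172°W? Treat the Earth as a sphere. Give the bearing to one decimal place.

Δλ = -171.9172 − 139.6503 = -311.5675°; wrapped into (−180°, 180°]: 48.4325°.
θ = atan2( sin Δλ · cos φ₂ , cos φ₁ · sin φ₂ − sin φ₁ · cos φ₂ · cos Δλ )
  = atan2(0.70749, -0.10169) = 98.179° → normalised to [0°, 360°): 98.179°.

98.2°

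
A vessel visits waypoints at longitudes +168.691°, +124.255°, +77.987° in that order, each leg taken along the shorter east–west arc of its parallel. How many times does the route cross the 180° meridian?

Leg 1: +168.691° → +124.255°, shortest Δλ = -44.436° (west) — does not cross 180°.
Leg 2: +124.255° → +77.987°, shortest Δλ = -46.268° (west) — does not cross 180°.
Total crossings: 0.

0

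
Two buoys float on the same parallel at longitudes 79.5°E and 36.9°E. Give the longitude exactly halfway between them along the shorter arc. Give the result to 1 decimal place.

Signed shortest Δλ from +79.5° to +36.9° is -42.6°.
Midpoint longitude = +79.5° + (-42.6°)/2 = +79.5° − 21.3° = +58.2°.

58.2°E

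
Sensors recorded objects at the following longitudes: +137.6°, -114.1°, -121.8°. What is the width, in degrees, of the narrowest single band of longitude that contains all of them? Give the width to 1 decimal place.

Sort the longitudes: -121.8°, -114.1°, +137.6°.
Eastward gaps between consecutive values (wrapping around): 7.7°, 251.7°, 100.6°.
Largest gap = 251.7° ⇒ minimal covering band is its complement: 360° − 251.7° = 108.3°.
Band runs from +137.6° eastward to -114.1°, crossing the antimeridian.

108.3°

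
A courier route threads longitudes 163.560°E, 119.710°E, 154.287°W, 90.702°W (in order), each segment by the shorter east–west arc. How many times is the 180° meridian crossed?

1

Leg 1: +163.560° → +119.710°, shortest Δλ = -43.85° (west) — does not cross 180°.
Leg 2: +119.710° → -154.287°, shortest Δλ = 86.003° (east) — crosses 180°.
Leg 3: -154.287° → -90.702°, shortest Δλ = 63.585° (east) — does not cross 180°.
Total crossings: 1.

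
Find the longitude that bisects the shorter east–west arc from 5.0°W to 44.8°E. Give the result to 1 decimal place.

Signed shortest Δλ from -5.0° to +44.8° is +49.8°.
Midpoint longitude = -5.0° + (+49.8°)/2 = -5.0° + 24.9° = +19.9°.

19.9°E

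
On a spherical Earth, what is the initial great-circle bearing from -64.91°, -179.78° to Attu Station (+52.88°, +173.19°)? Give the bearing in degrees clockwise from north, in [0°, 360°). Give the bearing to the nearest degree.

Δλ = 173.19 − -179.78 = 352.97°; wrapped into (−180°, 180°]: -7.03°.
θ = atan2( sin Δλ · cos φ₂ , cos φ₁ · sin φ₂ − sin φ₁ · cos φ₂ · cos Δλ )
  = atan2(-0.07386, 0.88055) = -4.795° → normalised to [0°, 360°): 355.205°.

355°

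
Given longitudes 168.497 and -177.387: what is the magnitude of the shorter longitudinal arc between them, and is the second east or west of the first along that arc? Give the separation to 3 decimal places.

14.116° east

Raw difference: -177.387 − 168.497 = -345.884°.
Normalise into (−180°, 180°]: -345.884° + 360° = 14.116°.
Positive ⇒ the second point lies to the east; separation 14.116°.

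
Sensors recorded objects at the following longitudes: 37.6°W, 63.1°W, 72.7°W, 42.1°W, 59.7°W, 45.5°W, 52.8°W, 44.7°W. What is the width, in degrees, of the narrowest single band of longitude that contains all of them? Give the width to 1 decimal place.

Sort the longitudes: -72.7°, -63.1°, -59.7°, -52.8°, -45.5°, -44.7°, -42.1°, -37.6°.
Eastward gaps between consecutive values (wrapping around): 9.6°, 3.4°, 6.9°, 7.3°, 0.8°, 2.6°, 4.5°, 324.9°.
Largest gap = 324.9° ⇒ minimal covering band is its complement: 360° − 324.9° = 35.1°.
Band runs from -72.7° eastward to -37.6°.

35.1°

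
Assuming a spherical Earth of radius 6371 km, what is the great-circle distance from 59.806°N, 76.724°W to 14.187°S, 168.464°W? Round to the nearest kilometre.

Δλ = -168.464 − -76.724 = -91.740°.
Δφ = -14.187 − 59.806 = -73.993°.
a = sin²(Δφ/2) + cos φ₁ · cos φ₂ · sin²(Δλ/2) = 0.613321.
c = 2·atan2(√a, √(1−a)) = 1.79942 rad → d = 6371·c ≈ 11464.13 km.

11464 km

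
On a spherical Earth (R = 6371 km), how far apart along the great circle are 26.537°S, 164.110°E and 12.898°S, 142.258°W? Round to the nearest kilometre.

5773 km

Δλ = -142.258 − 164.110 = -306.368°; wrapped into (−180°, 180°]: 53.632°.
Δφ = -12.898 − -26.537 = 13.639°.
a = sin²(Δφ/2) + cos φ₁ · cos φ₂ · sin²(Δλ/2) = 0.191580.
c = 2·atan2(√a, √(1−a)) = 0.90607 rad → d = 6371·c ≈ 5772.60 km.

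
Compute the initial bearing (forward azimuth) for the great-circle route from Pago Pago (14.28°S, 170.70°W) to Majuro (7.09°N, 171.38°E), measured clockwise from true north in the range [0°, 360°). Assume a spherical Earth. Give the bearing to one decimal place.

319.1°

Δλ = 171.38 − -170.70 = 342.08°; wrapped into (−180°, 180°]: -17.92°.
θ = atan2( sin Δλ · cos φ₂ , cos φ₁ · sin φ₂ − sin φ₁ · cos φ₂ · cos Δλ )
  = atan2(-0.30534, 0.35251) = -40.898° → normalised to [0°, 360°): 319.102°.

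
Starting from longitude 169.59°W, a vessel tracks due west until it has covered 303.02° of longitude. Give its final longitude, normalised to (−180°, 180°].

112.61°W

Start at -169.59°; shift −303.02° → -472.61°.
-472.61° lies outside (−180°, 180°]; add 360° → -112.61°.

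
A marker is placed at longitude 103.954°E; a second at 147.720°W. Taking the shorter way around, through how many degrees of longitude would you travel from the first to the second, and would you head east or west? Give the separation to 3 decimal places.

Raw difference: -147.720 − 103.954 = -251.674°.
Normalise into (−180°, 180°]: -251.674° + 360° = 108.326°.
Positive ⇒ the second point lies to the east; separation 108.326°.

108.326° east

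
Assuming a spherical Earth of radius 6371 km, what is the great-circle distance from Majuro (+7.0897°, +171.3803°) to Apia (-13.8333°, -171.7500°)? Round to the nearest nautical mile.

1609 nmi

Δλ = -171.7500 − 171.3803 = -343.1303°; wrapped into (−180°, 180°]: 16.8697°.
Δφ = -13.8333 − 7.0897 = -20.9230°.
a = sin²(Δφ/2) + cos φ₁ · cos φ₂ · sin²(Δλ/2) = 0.053702.
c = 2·atan2(√a, √(1−a)) = 0.46773 rad → d = 6371·c ≈ 2979.88 km ≈ 1609.01 nmi.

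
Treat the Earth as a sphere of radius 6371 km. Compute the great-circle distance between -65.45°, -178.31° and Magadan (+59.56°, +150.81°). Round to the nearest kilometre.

Δλ = 150.81 − -178.31 = 329.12°; wrapped into (−180°, 180°]: -30.88°.
Δφ = 59.56 − -65.45 = 125.01°.
a = sin²(Δφ/2) + cos φ₁ · cos φ₂ · sin²(Δλ/2) = 0.801780.
c = 2·atan2(√a, √(1−a)) = 2.21875 rad → d = 6371·c ≈ 14135.68 km.

14136 km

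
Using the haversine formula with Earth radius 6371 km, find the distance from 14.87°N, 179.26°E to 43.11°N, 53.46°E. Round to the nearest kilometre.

Δλ = 53.46 − 179.26 = -125.80°.
Δφ = 43.11 − 14.87 = 28.24°.
a = sin²(Δφ/2) + cos φ₁ · cos φ₂ · sin²(Δλ/2) = 0.618682.
c = 2·atan2(√a, √(1−a)) = 1.81045 rad → d = 6371·c ≈ 11534.36 km.

11534 km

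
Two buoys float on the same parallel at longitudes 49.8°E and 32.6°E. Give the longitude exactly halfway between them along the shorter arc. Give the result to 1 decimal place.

41.2°E

Signed shortest Δλ from +49.8° to +32.6° is -17.2°.
Midpoint longitude = +49.8° + (-17.2°)/2 = +49.8° − 8.6° = +41.2°.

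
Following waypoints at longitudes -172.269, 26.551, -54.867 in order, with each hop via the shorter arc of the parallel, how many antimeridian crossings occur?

1

Leg 1: -172.269° → +26.551°, shortest Δλ = -161.18° (west) — crosses 180°.
Leg 2: +26.551° → -54.867°, shortest Δλ = -81.418° (west) — does not cross 180°.
Total crossings: 1.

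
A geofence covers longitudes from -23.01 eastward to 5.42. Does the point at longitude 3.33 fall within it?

Band width going east from -23.01° to +5.42°: ((5.42 − -23.01) mod 360) = 28.43°.
Offset of +3.33° east of the west edge: ((3.33 − -23.01) mod 360) = 26.34°.
26.34° ≤ 28.43° ⇒ inside.

Yes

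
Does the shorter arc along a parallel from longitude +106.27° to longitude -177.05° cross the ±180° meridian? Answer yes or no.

Naïve |-177.05 − 106.27| = 283.32° > 180°, so the shorter arc goes the other way round — across 180°.
Signed shortest Δλ = ((-177.05 − 106.27 + 180) mod 360) − 180 = 76.68°.
Going east by 76.68° from +106.27° passes through 180° before reaching -177.05°.

Yes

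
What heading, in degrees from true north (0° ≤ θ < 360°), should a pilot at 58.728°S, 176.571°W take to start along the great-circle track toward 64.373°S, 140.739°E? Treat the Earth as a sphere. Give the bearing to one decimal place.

Δλ = 140.739 − -176.571 = 317.310°; wrapped into (−180°, 180°]: -42.690°.
θ = atan2( sin Δλ · cos φ₂ , cos φ₁ · sin φ₂ − sin φ₁ · cos φ₂ · cos Δλ )
  = atan2(-0.29326, -0.19632) = -123.800° → normalised to [0°, 360°): 236.200°.

236.2°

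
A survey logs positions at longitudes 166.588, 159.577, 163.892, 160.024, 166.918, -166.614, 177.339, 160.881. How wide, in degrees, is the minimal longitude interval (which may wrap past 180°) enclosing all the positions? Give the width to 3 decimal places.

33.809°

Sort the longitudes: -166.614°, +159.577°, +160.024°, +160.881°, +163.892°, +166.588°, +166.918°, +177.339°.
Eastward gaps between consecutive values (wrapping around): 326.191°, 0.447°, 0.857°, 3.011°, 2.696°, 0.330°, 10.421°, 16.047°.
Largest gap = 326.191° ⇒ minimal covering band is its complement: 360° − 326.191° = 33.809°.
Band runs from +159.577° eastward to -166.614°, crossing the antimeridian.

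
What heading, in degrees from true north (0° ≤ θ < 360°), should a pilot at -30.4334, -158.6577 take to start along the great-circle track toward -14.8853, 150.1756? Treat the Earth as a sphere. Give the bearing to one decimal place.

Δλ = 150.1756 − -158.6577 = 308.8333°; wrapped into (−180°, 180°]: -51.1667°.
θ = atan2( sin Δλ · cos φ₂ , cos φ₁ · sin φ₂ − sin φ₁ · cos φ₂ · cos Δλ )
  = atan2(-0.75283, 0.08548) = -83.522° → normalised to [0°, 360°): 276.478°.

276.5°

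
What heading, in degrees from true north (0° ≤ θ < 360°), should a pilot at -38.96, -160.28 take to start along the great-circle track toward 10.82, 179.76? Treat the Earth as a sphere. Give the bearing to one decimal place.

335.2°

Δλ = 179.76 − -160.28 = 340.04°; wrapped into (−180°, 180°]: -19.96°.
θ = atan2( sin Δλ · cos φ₂ , cos φ₁ · sin φ₂ − sin φ₁ · cos φ₂ · cos Δλ )
  = atan2(-0.33530, 0.72647) = -24.775° → normalised to [0°, 360°): 335.225°.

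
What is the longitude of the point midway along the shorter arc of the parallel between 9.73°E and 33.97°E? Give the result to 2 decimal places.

Signed shortest Δλ from +9.73° to +33.97° is +24.24°.
Midpoint longitude = +9.73° + (+24.24°)/2 = +9.73° + 12.12° = +21.85°.

21.85°E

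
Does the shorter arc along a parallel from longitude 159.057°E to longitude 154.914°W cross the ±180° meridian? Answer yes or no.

Yes

Naïve |-154.914 − 159.057| = 313.971° > 180°, so the shorter arc goes the other way round — across 180°.
Signed shortest Δλ = ((-154.914 − 159.057 + 180) mod 360) − 180 = 46.029°.
Going east by 46.029° from +159.057° passes through 180° before reaching -154.914°.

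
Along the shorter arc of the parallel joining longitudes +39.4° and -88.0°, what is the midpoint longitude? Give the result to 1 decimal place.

Signed shortest Δλ from +39.4° to -88.0° is -127.4°.
Midpoint longitude = +39.4° + (-127.4°)/2 = +39.4° − 63.7° = -24.3°.

-24.3°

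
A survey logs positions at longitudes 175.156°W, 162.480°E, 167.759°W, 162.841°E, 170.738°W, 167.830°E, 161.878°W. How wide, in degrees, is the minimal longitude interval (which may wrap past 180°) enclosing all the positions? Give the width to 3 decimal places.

35.642°

Sort the longitudes: -175.156°, -170.738°, -167.759°, -161.878°, +162.480°, +162.841°, +167.830°.
Eastward gaps between consecutive values (wrapping around): 4.418°, 2.979°, 5.881°, 324.358°, 0.361°, 4.989°, 17.014°.
Largest gap = 324.358° ⇒ minimal covering band is its complement: 360° − 324.358° = 35.642°.
Band runs from +162.480° eastward to -161.878°, crossing the antimeridian.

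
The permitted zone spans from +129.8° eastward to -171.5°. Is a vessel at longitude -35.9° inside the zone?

No

Band width going east from +129.8° to -171.5°: ((-171.5 − 129.8) mod 360) = 58.7°.
Offset of -35.9° east of the west edge: ((-35.9 − 129.8) mod 360) = 194.3°.
194.3° > 58.7° ⇒ outside.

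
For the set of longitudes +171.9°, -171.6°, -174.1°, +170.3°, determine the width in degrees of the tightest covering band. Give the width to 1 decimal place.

Sort the longitudes: -174.1°, -171.6°, +170.3°, +171.9°.
Eastward gaps between consecutive values (wrapping around): 2.5°, 341.9°, 1.6°, 14.0°.
Largest gap = 341.9° ⇒ minimal covering band is its complement: 360° − 341.9° = 18.1°.
Band runs from +170.3° eastward to -171.6°, crossing the antimeridian.

18.1°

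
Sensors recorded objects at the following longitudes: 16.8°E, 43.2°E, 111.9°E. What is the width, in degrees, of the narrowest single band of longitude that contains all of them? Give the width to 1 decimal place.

Sort the longitudes: +16.8°, +43.2°, +111.9°.
Eastward gaps between consecutive values (wrapping around): 26.4°, 68.7°, 264.9°.
Largest gap = 264.9° ⇒ minimal covering band is its complement: 360° − 264.9° = 95.1°.
Band runs from +16.8° eastward to +111.9°.

95.1°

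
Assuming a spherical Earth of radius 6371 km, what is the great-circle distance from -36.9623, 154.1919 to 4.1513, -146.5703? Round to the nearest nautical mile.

Δλ = -146.5703 − 154.1919 = -300.7622°; wrapped into (−180°, 180°]: 59.2378°.
Δφ = 4.1513 − -36.9623 = 41.1136°.
a = sin²(Δφ/2) + cos φ₁ · cos φ₂ · sin²(Δλ/2) = 0.317957.
c = 2·atan2(√a, √(1−a)) = 1.19815 rad → d = 6371·c ≈ 7633.39 km ≈ 4121.70 nmi.

4122 nmi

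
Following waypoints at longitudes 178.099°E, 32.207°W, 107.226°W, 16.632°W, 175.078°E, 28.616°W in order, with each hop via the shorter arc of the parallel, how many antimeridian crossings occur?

3

Leg 1: +178.099° → -32.207°, shortest Δλ = 149.694° (east) — crosses 180°.
Leg 2: -32.207° → -107.226°, shortest Δλ = -75.019° (west) — does not cross 180°.
Leg 3: -107.226° → -16.632°, shortest Δλ = 90.594° (east) — does not cross 180°.
Leg 4: -16.632° → +175.078°, shortest Δλ = -168.29° (west) — crosses 180°.
Leg 5: +175.078° → -28.616°, shortest Δλ = 156.306° (east) — crosses 180°.
Total crossings: 3.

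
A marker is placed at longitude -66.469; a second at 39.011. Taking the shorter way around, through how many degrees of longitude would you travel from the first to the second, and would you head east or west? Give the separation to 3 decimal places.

105.480° east

Raw difference: 39.011 − -66.469 = 105.48°.
Normalise into (−180°, 180°]: 105.48° stays 105.48°.
Positive ⇒ the second point lies to the east; separation 105.480°.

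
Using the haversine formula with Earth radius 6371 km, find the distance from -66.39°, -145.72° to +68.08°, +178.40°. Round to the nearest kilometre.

15211 km

Δλ = 178.40 − -145.72 = 324.12°; wrapped into (−180°, 180°]: -35.88°.
Δφ = 68.08 − -66.39 = 134.47°.
a = sin²(Δφ/2) + cos φ₁ · cos φ₂ · sin²(Δλ/2) = 0.864453.
c = 2·atan2(√a, √(1−a)) = 2.38752 rad → d = 6371·c ≈ 15210.89 km.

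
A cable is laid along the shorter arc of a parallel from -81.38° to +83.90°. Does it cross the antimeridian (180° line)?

No

Signed shortest Δλ = ((83.90 − -81.38 + 180) mod 360) − 180 = 165.28°.
Going east by 165.28° from -81.38° reaches +83.90° without touching 180°.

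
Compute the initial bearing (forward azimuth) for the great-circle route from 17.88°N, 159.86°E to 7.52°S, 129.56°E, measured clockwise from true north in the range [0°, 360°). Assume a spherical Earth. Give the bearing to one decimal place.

Δλ = 129.56 − 159.86 = -30.30°.
θ = atan2( sin Δλ · cos φ₂ , cos φ₁ · sin φ₂ − sin φ₁ · cos φ₂ · cos Δλ )
  = atan2(-0.50019, -0.38735) = -127.755° → normalised to [0°, 360°): 232.245°.

232.2°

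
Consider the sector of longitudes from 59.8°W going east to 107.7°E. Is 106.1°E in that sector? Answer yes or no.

Band width going east from -59.8° to +107.7°: ((107.7 − -59.8) mod 360) = 167.5°.
Offset of +106.1° east of the west edge: ((106.1 − -59.8) mod 360) = 165.9°.
165.9° ≤ 167.5° ⇒ inside.

Yes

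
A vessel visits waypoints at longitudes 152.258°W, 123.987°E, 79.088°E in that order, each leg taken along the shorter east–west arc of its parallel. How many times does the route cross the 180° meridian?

1

Leg 1: -152.258° → +123.987°, shortest Δλ = -83.755° (west) — crosses 180°.
Leg 2: +123.987° → +79.088°, shortest Δλ = -44.899° (west) — does not cross 180°.
Total crossings: 1.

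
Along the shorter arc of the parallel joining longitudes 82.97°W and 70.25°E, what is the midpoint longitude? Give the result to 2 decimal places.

Signed shortest Δλ from -82.97° to +70.25° is +153.22°.
Midpoint longitude = -82.97° + (+153.22°)/2 = -82.97° + 76.61° = -6.36°.

6.36°W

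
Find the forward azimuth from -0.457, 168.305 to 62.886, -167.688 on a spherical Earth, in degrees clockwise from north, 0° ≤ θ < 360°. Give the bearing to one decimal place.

11.7°

Δλ = -167.688 − 168.305 = -335.993°; wrapped into (−180°, 180°]: 24.007°.
θ = atan2( sin Δλ · cos φ₂ , cos φ₁ · sin φ₂ − sin φ₁ · cos φ₂ · cos Δλ )
  = atan2(0.18543, 0.89339) = 11.725° → normalised to [0°, 360°): 11.725°.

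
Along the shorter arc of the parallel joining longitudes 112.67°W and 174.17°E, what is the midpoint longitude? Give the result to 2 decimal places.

Signed shortest Δλ from -112.67° to +174.17° is -73.16°.
Midpoint longitude = -112.67° + (-73.16°)/2 = -112.67° − 36.58° = -149.25°.
(The naïve average (-112.67 + +174.17)/2 = 30.75° is on the wrong side of the globe.)

149.25°W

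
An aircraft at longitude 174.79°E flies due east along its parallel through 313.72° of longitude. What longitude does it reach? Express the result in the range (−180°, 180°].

Start at +174.79°; shift +313.72° → +488.51°.
+488.51° lies outside (−180°, 180°]; subtract 360° → +128.51°.

128.51°E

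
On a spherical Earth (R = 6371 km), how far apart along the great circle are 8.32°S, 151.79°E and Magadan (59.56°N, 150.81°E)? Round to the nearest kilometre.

Δλ = 150.81 − 151.79 = -0.98°.
Δφ = 59.56 − -8.32 = 67.88°.
a = sin²(Δφ/2) + cos φ₁ · cos φ₂ · sin²(Δλ/2) = 0.311763.
c = 2·atan2(√a, √(1−a)) = 1.18481 rad → d = 6371·c ≈ 7548.42 km.

7548 km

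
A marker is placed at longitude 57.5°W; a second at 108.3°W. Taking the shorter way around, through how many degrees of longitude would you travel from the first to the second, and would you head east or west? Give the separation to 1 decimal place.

Raw difference: -108.3 − -57.5 = -50.8°.
Normalise into (−180°, 180°]: -50.8° stays -50.8°.
Negative ⇒ the second point lies to the west; separation 50.8°.

50.8° west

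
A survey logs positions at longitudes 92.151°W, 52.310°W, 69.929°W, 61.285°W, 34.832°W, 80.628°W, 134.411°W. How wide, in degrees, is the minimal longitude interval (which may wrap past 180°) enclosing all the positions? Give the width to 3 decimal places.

Sort the longitudes: -134.411°, -92.151°, -80.628°, -69.929°, -61.285°, -52.310°, -34.832°.
Eastward gaps between consecutive values (wrapping around): 42.260°, 11.523°, 10.699°, 8.644°, 8.975°, 17.478°, 260.421°.
Largest gap = 260.421° ⇒ minimal covering band is its complement: 360° − 260.421° = 99.579°.
Band runs from -134.411° eastward to -34.832°.

99.579°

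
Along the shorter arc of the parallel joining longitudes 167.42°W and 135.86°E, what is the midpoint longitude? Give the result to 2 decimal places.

164.22°E

Signed shortest Δλ from -167.42° to +135.86° is -56.72°.
Midpoint longitude = -167.42° + (-56.72°)/2 = -167.42° − 28.36° = -195.78°.
Normalise into (−180°, 180°]: +164.22°.
(The naïve average (-167.42 + +135.86)/2 = -15.78° is on the wrong side of the globe.)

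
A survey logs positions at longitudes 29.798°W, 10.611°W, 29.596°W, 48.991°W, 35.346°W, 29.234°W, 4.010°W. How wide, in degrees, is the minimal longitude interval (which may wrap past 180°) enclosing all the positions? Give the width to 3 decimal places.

44.981°

Sort the longitudes: -48.991°, -35.346°, -29.798°, -29.596°, -29.234°, -10.611°, -4.010°.
Eastward gaps between consecutive values (wrapping around): 13.645°, 5.548°, 0.202°, 0.362°, 18.623°, 6.601°, 315.019°.
Largest gap = 315.019° ⇒ minimal covering band is its complement: 360° − 315.019° = 44.981°.
Band runs from -48.991° eastward to -4.010°.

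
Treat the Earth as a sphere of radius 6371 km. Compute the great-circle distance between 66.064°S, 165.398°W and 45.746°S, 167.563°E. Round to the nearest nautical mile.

1497 nmi

Δλ = 167.563 − -165.398 = 332.961°; wrapped into (−180°, 180°]: -27.039°.
Δφ = -45.746 − -66.064 = 20.318°.
a = sin²(Δφ/2) + cos φ₁ · cos φ₂ · sin²(Δλ/2) = 0.046583.
c = 2·atan2(√a, √(1−a)) = 0.43509 rad → d = 6371·c ≈ 2771.94 km ≈ 1496.73 nmi.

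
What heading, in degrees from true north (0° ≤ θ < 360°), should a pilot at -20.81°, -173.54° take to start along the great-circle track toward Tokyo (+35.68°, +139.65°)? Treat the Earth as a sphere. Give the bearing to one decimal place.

Δλ = 139.65 − -173.54 = 313.19°; wrapped into (−180°, 180°]: -46.81°.
θ = atan2( sin Δλ · cos φ₂ , cos φ₁ · sin φ₂ − sin φ₁ · cos φ₂ · cos Δλ )
  = atan2(-0.59223, 0.74272) = -38.568° → normalised to [0°, 360°): 321.432°.

321.4°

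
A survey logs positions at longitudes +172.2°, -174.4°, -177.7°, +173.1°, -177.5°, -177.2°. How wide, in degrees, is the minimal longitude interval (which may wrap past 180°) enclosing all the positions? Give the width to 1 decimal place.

Sort the longitudes: -177.7°, -177.5°, -177.2°, -174.4°, +172.2°, +173.1°.
Eastward gaps between consecutive values (wrapping around): 0.2°, 0.3°, 2.8°, 346.6°, 0.9°, 9.2°.
Largest gap = 346.6° ⇒ minimal covering band is its complement: 360° − 346.6° = 13.4°.
Band runs from +172.2° eastward to -174.4°, crossing the antimeridian.

13.4°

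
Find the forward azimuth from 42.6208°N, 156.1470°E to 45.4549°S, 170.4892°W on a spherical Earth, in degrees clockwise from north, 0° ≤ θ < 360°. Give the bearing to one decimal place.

157.3°

Δλ = -170.4892 − 156.1470 = -326.6362°; wrapped into (−180°, 180°]: 33.3638°.
θ = atan2( sin Δλ · cos φ₂ , cos φ₁ · sin φ₂ − sin φ₁ · cos φ₂ · cos Δλ )
  = atan2(0.38578, -0.92115) = 157.276° → normalised to [0°, 360°): 157.276°.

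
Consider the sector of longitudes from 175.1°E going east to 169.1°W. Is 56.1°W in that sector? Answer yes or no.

Band width going east from +175.1° to -169.1°: ((-169.1 − 175.1) mod 360) = 15.8°.
Offset of -56.1° east of the west edge: ((-56.1 − 175.1) mod 360) = 128.8°.
128.8° > 15.8° ⇒ outside.

No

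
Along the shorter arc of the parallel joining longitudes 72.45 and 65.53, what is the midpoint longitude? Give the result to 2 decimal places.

Signed shortest Δλ from +72.45° to +65.53° is -6.92°.
Midpoint longitude = +72.45° + (-6.92°)/2 = +72.45° − 3.46° = +68.99°.

+68.99°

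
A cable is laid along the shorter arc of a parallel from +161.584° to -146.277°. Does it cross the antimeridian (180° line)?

Naïve |-146.277 − 161.584| = 307.861° > 180°, so the shorter arc goes the other way round — across 180°.
Signed shortest Δλ = ((-146.277 − 161.584 + 180) mod 360) − 180 = 52.139°.
Going east by 52.139° from +161.584° passes through 180° before reaching -146.277°.

Yes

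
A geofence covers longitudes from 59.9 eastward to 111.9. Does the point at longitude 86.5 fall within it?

Band width going east from +59.9° to +111.9°: ((111.9 − 59.9) mod 360) = 52.0°.
Offset of +86.5° east of the west edge: ((86.5 − 59.9) mod 360) = 26.6°.
26.6° ≤ 52.0° ⇒ inside.

Yes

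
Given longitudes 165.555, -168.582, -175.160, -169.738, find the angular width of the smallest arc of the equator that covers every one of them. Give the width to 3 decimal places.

25.863°

Sort the longitudes: -175.160°, -169.738°, -168.582°, +165.555°.
Eastward gaps between consecutive values (wrapping around): 5.422°, 1.156°, 334.137°, 19.285°.
Largest gap = 334.137° ⇒ minimal covering band is its complement: 360° − 334.137° = 25.863°.
Band runs from +165.555° eastward to -168.582°, crossing the antimeridian.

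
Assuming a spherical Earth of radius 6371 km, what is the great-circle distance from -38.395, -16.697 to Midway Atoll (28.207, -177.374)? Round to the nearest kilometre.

17899 km

Δλ = -177.374 − -16.697 = -160.677°.
Δφ = 28.207 − -38.395 = 66.602°.
a = sin²(Δφ/2) + cos φ₁ · cos φ₂ · sin²(Δλ/2) = 0.972663.
c = 2·atan2(√a, √(1−a)) = 2.80939 rad → d = 6371·c ≈ 17898.61 km.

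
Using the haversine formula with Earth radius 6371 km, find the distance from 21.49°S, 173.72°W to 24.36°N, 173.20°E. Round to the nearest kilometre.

5291 km

Δλ = 173.20 − -173.72 = 346.92°; wrapped into (−180°, 180°]: -13.08°.
Δφ = 24.36 − -21.49 = 45.85°.
a = sin²(Δφ/2) + cos φ₁ · cos φ₂ · sin²(Δλ/2) = 0.162726.
c = 2·atan2(√a, √(1−a)) = 0.83045 rad → d = 6371·c ≈ 5290.77 km.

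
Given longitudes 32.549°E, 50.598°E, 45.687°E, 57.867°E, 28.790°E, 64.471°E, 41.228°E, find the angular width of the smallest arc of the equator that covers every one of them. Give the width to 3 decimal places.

35.681°

Sort the longitudes: +28.790°, +32.549°, +41.228°, +45.687°, +50.598°, +57.867°, +64.471°.
Eastward gaps between consecutive values (wrapping around): 3.759°, 8.679°, 4.459°, 4.911°, 7.269°, 6.604°, 324.319°.
Largest gap = 324.319° ⇒ minimal covering band is its complement: 360° − 324.319° = 35.681°.
Band runs from +28.790° eastward to +64.471°.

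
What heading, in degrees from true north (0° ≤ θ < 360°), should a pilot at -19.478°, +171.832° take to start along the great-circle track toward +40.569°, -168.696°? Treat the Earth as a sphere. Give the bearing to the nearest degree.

17°

Δλ = -168.696 − 171.832 = -340.528°; wrapped into (−180°, 180°]: 19.472°.
θ = atan2( sin Δλ · cos φ₂ , cos φ₁ · sin φ₂ − sin φ₁ · cos φ₂ · cos Δλ )
  = atan2(0.25322, 0.85195) = 16.553° → normalised to [0°, 360°): 16.553°.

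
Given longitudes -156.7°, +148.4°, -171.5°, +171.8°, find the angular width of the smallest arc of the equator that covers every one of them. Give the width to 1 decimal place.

54.9°

Sort the longitudes: -171.5°, -156.7°, +148.4°, +171.8°.
Eastward gaps between consecutive values (wrapping around): 14.8°, 305.1°, 23.4°, 16.7°.
Largest gap = 305.1° ⇒ minimal covering band is its complement: 360° − 305.1° = 54.9°.
Band runs from +148.4° eastward to -156.7°, crossing the antimeridian.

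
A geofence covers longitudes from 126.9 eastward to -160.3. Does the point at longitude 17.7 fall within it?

Band width going east from +126.9° to -160.3°: ((-160.3 − 126.9) mod 360) = 72.8°.
Offset of +17.7° east of the west edge: ((17.7 − 126.9) mod 360) = 250.8°.
250.8° > 72.8° ⇒ outside.

No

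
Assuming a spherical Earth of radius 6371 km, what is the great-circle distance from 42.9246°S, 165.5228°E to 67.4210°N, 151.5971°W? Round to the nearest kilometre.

12789 km

Δλ = -151.5971 − 165.5228 = -317.1199°; wrapped into (−180°, 180°]: 42.8801°.
Δφ = 67.4210 − -42.9246 = 110.3456°.
a = sin²(Δφ/2) + cos φ₁ · cos φ₂ · sin²(Δλ/2) = 0.711406.
c = 2·atan2(√a, √(1−a)) = 2.00734 rad → d = 6371·c ≈ 12788.78 km.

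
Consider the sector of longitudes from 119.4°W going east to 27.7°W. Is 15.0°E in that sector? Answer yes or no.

Band width going east from -119.4° to -27.7°: ((-27.7 − -119.4) mod 360) = 91.7°.
Offset of +15.0° east of the west edge: ((15.0 − -119.4) mod 360) = 134.4°.
134.4° > 91.7° ⇒ outside.

No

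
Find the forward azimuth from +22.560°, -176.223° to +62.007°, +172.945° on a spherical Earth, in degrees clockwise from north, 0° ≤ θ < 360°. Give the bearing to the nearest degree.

Δλ = 172.945 − -176.223 = 349.168°; wrapped into (−180°, 180°]: -10.832°.
θ = atan2( sin Δλ · cos φ₂ , cos φ₁ · sin φ₂ − sin φ₁ · cos φ₂ · cos Δλ )
  = atan2(-0.08821, 0.63857) = -7.865° → normalised to [0°, 360°): 352.135°.

352°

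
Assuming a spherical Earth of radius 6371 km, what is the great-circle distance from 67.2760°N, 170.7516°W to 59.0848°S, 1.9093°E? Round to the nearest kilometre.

Δλ = 1.9093 − -170.7516 = 172.6609°.
Δφ = -59.0848 − 67.2760 = -126.3608°.
a = sin²(Δφ/2) + cos φ₁ · cos φ₂ · sin²(Δλ/2) = 0.994086.
c = 2·atan2(√a, √(1−a)) = 2.98764 rad → d = 6371·c ≈ 19034.23 km.

19034 km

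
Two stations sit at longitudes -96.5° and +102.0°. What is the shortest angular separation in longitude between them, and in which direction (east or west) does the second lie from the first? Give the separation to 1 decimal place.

Raw difference: 102.0 − -96.5 = 198.5°.
Normalise into (−180°, 180°]: 198.5° − 360° = -161.5°.
Negative ⇒ the second point lies to the west; separation 161.5°.

161.5° west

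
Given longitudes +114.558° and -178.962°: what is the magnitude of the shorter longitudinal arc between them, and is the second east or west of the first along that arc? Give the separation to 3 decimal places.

Raw difference: -178.962 − 114.558 = -293.52°.
Normalise into (−180°, 180°]: -293.52° + 360° = 66.48°.
Positive ⇒ the second point lies to the east; separation 66.480°.

66.480° east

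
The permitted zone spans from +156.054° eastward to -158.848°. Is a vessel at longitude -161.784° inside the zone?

Band width going east from +156.054° to -158.848°: ((-158.848 − 156.054) mod 360) = 45.098°.
Offset of -161.784° east of the west edge: ((-161.784 − 156.054) mod 360) = 42.162°.
42.162° ≤ 45.098° ⇒ inside.

Yes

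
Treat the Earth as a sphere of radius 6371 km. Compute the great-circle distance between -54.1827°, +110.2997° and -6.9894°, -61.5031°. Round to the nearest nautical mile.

Δλ = -61.5031 − 110.2997 = -171.8028°.
Δφ = -6.9894 − -54.1827 = 47.1933°.
a = sin²(Δφ/2) + cos φ₁ · cos φ₂ · sin²(Δλ/2) = 0.738123.
c = 2·atan2(√a, √(1−a)) = 2.06718 rad → d = 6371·c ≈ 13169.98 km ≈ 7111.22 nmi.

7111 nmi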